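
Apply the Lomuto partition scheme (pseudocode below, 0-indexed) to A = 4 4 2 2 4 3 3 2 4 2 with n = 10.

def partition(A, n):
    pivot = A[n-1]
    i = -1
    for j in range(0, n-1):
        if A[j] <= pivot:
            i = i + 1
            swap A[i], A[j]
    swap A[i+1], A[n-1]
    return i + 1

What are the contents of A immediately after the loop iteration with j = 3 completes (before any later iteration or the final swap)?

pivot=2, i=-1
j=0: 4>2, skip
j=1: 4>2, skip
j=2: 2≤2, i=0, swap(0,2) ⇒ 2 4 4 2 4 3 3 2 4 2
j=3: 2≤2, i=1, swap(1,3) ⇒ 2 2 4 4 4 3 3 2 4 2
(after j=3) A = 2 2 4 4 4 3 3 2 4 2

2 2 4 4 4 3 3 2 4 2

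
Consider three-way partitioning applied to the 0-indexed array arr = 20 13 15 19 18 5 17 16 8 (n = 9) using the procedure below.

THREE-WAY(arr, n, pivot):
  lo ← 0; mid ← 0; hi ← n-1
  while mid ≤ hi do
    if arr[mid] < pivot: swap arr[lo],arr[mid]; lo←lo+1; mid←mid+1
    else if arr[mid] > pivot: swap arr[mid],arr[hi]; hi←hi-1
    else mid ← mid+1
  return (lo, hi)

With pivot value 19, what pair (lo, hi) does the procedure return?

lo=0 mid=0 hi=8
20>19: swap(0,8), hi=7 ⇒ 8 13 15 19 18 5 17 16 20
8<19: swap(0,0), lo=1 mid=1 ⇒ 8 13 15 19 18 5 17 16 20
13<19: swap(1,1), lo=2 mid=2 ⇒ 8 13 15 19 18 5 17 16 20
15<19: swap(2,2), lo=3 mid=3 ⇒ 8 13 15 19 18 5 17 16 20
19=19: mid=4
18<19: swap(3,4), lo=4 mid=5 ⇒ 8 13 15 18 19 5 17 16 20
5<19: swap(4,5), lo=5 mid=6 ⇒ 8 13 15 18 5 19 17 16 20
17<19: swap(5,6), lo=6 mid=7 ⇒ 8 13 15 18 5 17 19 16 20
16<19: swap(6,7), lo=7 mid=8 ⇒ 8 13 15 18 5 17 16 19 20
done. lo=7 hi=7; arr=8 13 15 18 5 17 16 19 20

(7, 7)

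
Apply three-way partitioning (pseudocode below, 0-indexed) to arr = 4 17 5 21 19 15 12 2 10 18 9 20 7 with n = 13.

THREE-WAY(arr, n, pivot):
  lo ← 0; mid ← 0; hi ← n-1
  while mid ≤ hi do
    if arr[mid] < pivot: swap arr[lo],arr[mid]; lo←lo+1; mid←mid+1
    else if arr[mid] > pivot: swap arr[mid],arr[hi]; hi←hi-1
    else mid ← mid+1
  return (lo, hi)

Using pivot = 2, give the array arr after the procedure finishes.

pivot = 2; lo=0, mid=0, hi=12
arr[mid]=4>2: swap arr[0],arr[12]; hi=11 → 7 17 5 21 19 15 12 2 10 18 9 20 4
arr[mid]=7>2: swap arr[0],arr[11]; hi=10 → 20 17 5 21 19 15 12 2 10 18 9 7 4
arr[mid]=20>2: swap arr[0],arr[10]; hi=9 → 9 17 5 21 19 15 12 2 10 18 20 7 4
arr[mid]=9>2: swap arr[0],arr[9]; hi=8 → 18 17 5 21 19 15 12 2 10 9 20 7 4
arr[mid]=18>2: swap arr[0],arr[8]; hi=7 → 10 17 5 21 19 15 12 2 18 9 20 7 4
arr[mid]=10>2: swap arr[0],arr[7]; hi=6 → 2 17 5 21 19 15 12 10 18 9 20 7 4
arr[mid]=2=2: mid=1
arr[mid]=17>2: swap arr[1],arr[6]; hi=5 → 2 12 5 21 19 15 17 10 18 9 20 7 4
arr[mid]=12>2: swap arr[1],arr[5]; hi=4 → 2 15 5 21 19 12 17 10 18 9 20 7 4
arr[mid]=15>2: swap arr[1],arr[4]; hi=3 → 2 19 5 21 15 12 17 10 18 9 20 7 4
arr[mid]=19>2: swap arr[1],arr[3]; hi=2 → 2 21 5 19 15 12 17 10 18 9 20 7 4
arr[mid]=21>2: swap arr[1],arr[2]; hi=1 → 2 5 21 19 15 12 17 10 18 9 20 7 4
arr[mid]=5>2: swap arr[1],arr[1]; hi=0 → 2 5 21 19 15 12 17 10 18 9 20 7 4
end: lo=0, hi=0; arr = 2 5 21 19 15 12 17 10 18 9 20 7 4

2 5 21 19 15 12 17 10 18 9 20 7 4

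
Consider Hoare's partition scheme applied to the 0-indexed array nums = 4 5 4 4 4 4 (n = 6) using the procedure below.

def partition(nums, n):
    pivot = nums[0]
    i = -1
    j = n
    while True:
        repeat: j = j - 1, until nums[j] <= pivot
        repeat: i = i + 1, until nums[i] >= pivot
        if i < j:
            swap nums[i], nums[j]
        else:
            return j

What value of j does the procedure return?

2

pivot = nums[0] = 4; i = -1, j = 6
j→5 (nums[5]=4≤4), i→0 (nums[0]=4≥4); i<j, swap → 4 5 4 4 4 4
j→4 (nums[4]=4≤4), i→1 (nums[1]=5≥4); i<j, swap → 4 4 4 4 5 4
j→3 (nums[3]=4≤4), i→2 (nums[2]=4≥4); i<j, swap → 4 4 4 4 5 4
j→2, i→3; i≥j, return j=2. nums = 4 4 4 4 5 4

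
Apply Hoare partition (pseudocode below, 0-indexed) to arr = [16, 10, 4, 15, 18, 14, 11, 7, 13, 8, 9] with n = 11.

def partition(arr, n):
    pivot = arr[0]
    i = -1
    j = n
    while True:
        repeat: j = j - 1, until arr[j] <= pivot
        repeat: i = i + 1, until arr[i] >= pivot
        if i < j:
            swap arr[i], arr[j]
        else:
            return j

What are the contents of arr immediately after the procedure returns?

[9, 10, 4, 15, 8, 14, 11, 7, 13, 18, 16]

pivot = arr[0] = 16; i = -1, j = 11
j→10 (arr[10]=9≤16), i→0 (arr[0]=16≥16); i<j, swap → [9, 10, 4, 15, 18, 14, 11, 7, 13, 8, 16]
j→9 (arr[9]=8≤16), i→4 (arr[4]=18≥16); i<j, swap → [9, 10, 4, 15, 8, 14, 11, 7, 13, 18, 16]
j→8, i→9; i≥j, return j=8. arr = [9, 10, 4, 15, 8, 14, 11, 7, 13, 18, 16]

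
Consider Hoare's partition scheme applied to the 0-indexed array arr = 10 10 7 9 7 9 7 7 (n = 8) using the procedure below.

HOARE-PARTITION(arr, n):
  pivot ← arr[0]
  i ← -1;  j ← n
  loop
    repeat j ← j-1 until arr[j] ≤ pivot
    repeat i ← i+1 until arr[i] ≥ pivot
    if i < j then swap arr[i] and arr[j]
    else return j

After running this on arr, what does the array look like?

pivot=10
j stops at 7 (7), i stops at 0 (10); swap ⇒ 7 10 7 9 7 9 7 10
j stops at 6 (7), i stops at 1 (10); swap ⇒ 7 7 7 9 7 9 10 10
j stops at 5, i stops at 6; i≥j ⇒ return 5. arr=7 7 7 9 7 9 10 10

7 7 7 9 7 9 10 10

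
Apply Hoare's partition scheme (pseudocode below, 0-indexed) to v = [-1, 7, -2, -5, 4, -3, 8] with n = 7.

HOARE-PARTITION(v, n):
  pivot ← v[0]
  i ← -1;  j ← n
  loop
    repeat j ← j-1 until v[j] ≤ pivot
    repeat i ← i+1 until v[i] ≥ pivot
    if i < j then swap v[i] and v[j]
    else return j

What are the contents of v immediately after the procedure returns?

[-3, -5, -2, 7, 4, -1, 8]

pivot = v[0] = -1; i = -1, j = 7
j→5 (v[5]=-3≤-1), i→0 (v[0]=-1≥-1); i<j, swap → [-3, 7, -2, -5, 4, -1, 8]
j→3 (v[3]=-5≤-1), i→1 (v[1]=7≥-1); i<j, swap → [-3, -5, -2, 7, 4, -1, 8]
j→2, i→3; i≥j, return j=2. v = [-3, -5, -2, 7, 4, -1, 8]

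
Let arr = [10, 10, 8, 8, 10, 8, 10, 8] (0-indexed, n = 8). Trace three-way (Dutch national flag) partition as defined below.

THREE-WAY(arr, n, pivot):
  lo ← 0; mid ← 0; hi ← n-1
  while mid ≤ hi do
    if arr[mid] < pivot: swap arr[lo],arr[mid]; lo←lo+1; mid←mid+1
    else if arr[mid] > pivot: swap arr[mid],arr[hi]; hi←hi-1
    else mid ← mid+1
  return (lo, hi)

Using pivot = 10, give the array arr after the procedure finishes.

[8, 8, 8, 8, 10, 10, 10, 10]

lo=0 mid=0 hi=7
10=10: mid=1
10=10: mid=2
8<10: swap(0,2), lo=1 mid=3 ⇒ [8, 10, 10, 8, 10, 8, 10, 8]
8<10: swap(1,3), lo=2 mid=4 ⇒ [8, 8, 10, 10, 10, 8, 10, 8]
10=10: mid=5
8<10: swap(2,5), lo=3 mid=6 ⇒ [8, 8, 8, 10, 10, 10, 10, 8]
10=10: mid=7
8<10: swap(3,7), lo=4 mid=8 ⇒ [8, 8, 8, 8, 10, 10, 10, 10]
done. lo=4 hi=7; arr=[8, 8, 8, 8, 10, 10, 10, 10]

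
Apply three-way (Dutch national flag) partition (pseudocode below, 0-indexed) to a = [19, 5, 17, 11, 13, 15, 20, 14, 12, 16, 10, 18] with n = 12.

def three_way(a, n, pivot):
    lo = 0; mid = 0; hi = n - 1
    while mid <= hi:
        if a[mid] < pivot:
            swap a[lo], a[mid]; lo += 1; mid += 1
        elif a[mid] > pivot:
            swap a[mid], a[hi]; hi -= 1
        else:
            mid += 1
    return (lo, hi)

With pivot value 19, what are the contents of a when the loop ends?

[5, 17, 11, 13, 15, 18, 14, 12, 16, 10, 19, 20]

lo=0 mid=0 hi=11
19=19: mid=1
5<19: swap(0,1), lo=1 mid=2 ⇒ [5, 19, 17, 11, 13, 15, 20, 14, 12, 16, 10, 18]
17<19: swap(1,2), lo=2 mid=3 ⇒ [5, 17, 19, 11, 13, 15, 20, 14, 12, 16, 10, 18]
11<19: swap(2,3), lo=3 mid=4 ⇒ [5, 17, 11, 19, 13, 15, 20, 14, 12, 16, 10, 18]
13<19: swap(3,4), lo=4 mid=5 ⇒ [5, 17, 11, 13, 19, 15, 20, 14, 12, 16, 10, 18]
15<19: swap(4,5), lo=5 mid=6 ⇒ [5, 17, 11, 13, 15, 19, 20, 14, 12, 16, 10, 18]
20>19: swap(6,11), hi=10 ⇒ [5, 17, 11, 13, 15, 19, 18, 14, 12, 16, 10, 20]
18<19: swap(5,6), lo=6 mid=7 ⇒ [5, 17, 11, 13, 15, 18, 19, 14, 12, 16, 10, 20]
14<19: swap(6,7), lo=7 mid=8 ⇒ [5, 17, 11, 13, 15, 18, 14, 19, 12, 16, 10, 20]
12<19: swap(7,8), lo=8 mid=9 ⇒ [5, 17, 11, 13, 15, 18, 14, 12, 19, 16, 10, 20]
16<19: swap(8,9), lo=9 mid=10 ⇒ [5, 17, 11, 13, 15, 18, 14, 12, 16, 19, 10, 20]
10<19: swap(9,10), lo=10 mid=11 ⇒ [5, 17, 11, 13, 15, 18, 14, 12, 16, 10, 19, 20]
done. lo=10 hi=10; a=[5, 17, 11, 13, 15, 18, 14, 12, 16, 10, 19, 20]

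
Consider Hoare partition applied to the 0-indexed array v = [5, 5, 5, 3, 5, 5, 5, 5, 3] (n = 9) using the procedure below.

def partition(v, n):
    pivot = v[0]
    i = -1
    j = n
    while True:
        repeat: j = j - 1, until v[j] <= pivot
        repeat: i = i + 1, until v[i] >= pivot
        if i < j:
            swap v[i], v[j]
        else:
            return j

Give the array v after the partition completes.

pivot=5
j stops at 8 (3), i stops at 0 (5); swap ⇒ [3, 5, 5, 3, 5, 5, 5, 5, 5]
j stops at 7 (5), i stops at 1 (5); swap ⇒ [3, 5, 5, 3, 5, 5, 5, 5, 5]
j stops at 6 (5), i stops at 2 (5); swap ⇒ [3, 5, 5, 3, 5, 5, 5, 5, 5]
j stops at 5 (5), i stops at 4 (5); swap ⇒ [3, 5, 5, 3, 5, 5, 5, 5, 5]
j stops at 4, i stops at 5; i≥j ⇒ return 4. v=[3, 5, 5, 3, 5, 5, 5, 5, 5]

[3, 5, 5, 3, 5, 5, 5, 5, 5]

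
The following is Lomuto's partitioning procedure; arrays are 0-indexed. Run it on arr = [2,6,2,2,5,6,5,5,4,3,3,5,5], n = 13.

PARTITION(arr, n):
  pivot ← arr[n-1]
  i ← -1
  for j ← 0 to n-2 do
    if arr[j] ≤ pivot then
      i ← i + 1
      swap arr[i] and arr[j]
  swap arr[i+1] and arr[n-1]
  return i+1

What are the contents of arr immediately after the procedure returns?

[2,2,2,5,5,5,4,3,3,5,5,6,6]

pivot = arr[12] = 5; i = -1
j=0: arr[0]=2 ≤ 5 → i=0, swap arr[0],arr[0] (no change) → [2,6,2,2,5,6,5,5,4,3,3,5,5]
j=1: arr[1]=6 > 5 → no swap
j=2: arr[2]=2 ≤ 5 → i=1, swap arr[1],arr[2] → [2,2,6,2,5,6,5,5,4,3,3,5,5]
j=3: arr[3]=2 ≤ 5 → i=2, swap arr[2],arr[3] → [2,2,2,6,5,6,5,5,4,3,3,5,5]
j=4: arr[4]=5 ≤ 5 → i=3, swap arr[3],arr[4] → [2,2,2,5,6,6,5,5,4,3,3,5,5]
j=5: arr[5]=6 > 5 → no swap
j=6: arr[6]=5 ≤ 5 → i=4, swap arr[4],arr[6] → [2,2,2,5,5,6,6,5,4,3,3,5,5]
j=7: arr[7]=5 ≤ 5 → i=5, swap arr[5],arr[7] → [2,2,2,5,5,5,6,6,4,3,3,5,5]
j=8: arr[8]=4 ≤ 5 → i=6, swap arr[6],arr[8] → [2,2,2,5,5,5,4,6,6,3,3,5,5]
j=9: arr[9]=3 ≤ 5 → i=7, swap arr[7],arr[9] → [2,2,2,5,5,5,4,3,6,6,3,5,5]
j=10: arr[10]=3 ≤ 5 → i=8, swap arr[8],arr[10] → [2,2,2,5,5,5,4,3,3,6,6,5,5]
j=11: arr[11]=5 ≤ 5 → i=9, swap arr[9],arr[11] → [2,2,2,5,5,5,4,3,3,5,6,6,5]
final swap arr[10],arr[12] → [2,2,2,5,5,5,4,3,3,5,5,6,6]; return 10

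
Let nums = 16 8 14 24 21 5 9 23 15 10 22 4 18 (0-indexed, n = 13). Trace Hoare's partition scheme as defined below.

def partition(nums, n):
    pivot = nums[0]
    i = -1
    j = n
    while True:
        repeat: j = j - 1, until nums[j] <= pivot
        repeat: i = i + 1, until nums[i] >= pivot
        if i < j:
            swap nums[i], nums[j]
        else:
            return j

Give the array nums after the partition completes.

4 8 14 10 15 5 9 23 21 24 22 16 18

pivot=16
j stops at 11 (4), i stops at 0 (16); swap ⇒ 4 8 14 24 21 5 9 23 15 10 22 16 18
j stops at 9 (10), i stops at 3 (24); swap ⇒ 4 8 14 10 21 5 9 23 15 24 22 16 18
j stops at 8 (15), i stops at 4 (21); swap ⇒ 4 8 14 10 15 5 9 23 21 24 22 16 18
j stops at 6, i stops at 7; i≥j ⇒ return 6. nums=4 8 14 10 15 5 9 23 21 24 22 16 18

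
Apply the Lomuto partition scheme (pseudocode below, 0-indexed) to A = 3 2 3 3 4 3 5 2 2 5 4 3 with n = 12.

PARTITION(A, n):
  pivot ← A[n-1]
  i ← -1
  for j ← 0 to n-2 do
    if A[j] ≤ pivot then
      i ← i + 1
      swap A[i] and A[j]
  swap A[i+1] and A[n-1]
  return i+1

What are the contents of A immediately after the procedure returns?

pivot = A[11] = 3; i = -1
j=0: A[0]=3 ≤ 3 → i=0, swap A[0],A[0] (no change) → 3 2 3 3 4 3 5 2 2 5 4 3
j=1: A[1]=2 ≤ 3 → i=1, swap A[1],A[1] (no change) → 3 2 3 3 4 3 5 2 2 5 4 3
j=2: A[2]=3 ≤ 3 → i=2, swap A[2],A[2] (no change) → 3 2 3 3 4 3 5 2 2 5 4 3
j=3: A[3]=3 ≤ 3 → i=3, swap A[3],A[3] (no change) → 3 2 3 3 4 3 5 2 2 5 4 3
j=4: A[4]=4 > 3 → no swap
j=5: A[5]=3 ≤ 3 → i=4, swap A[4],A[5] → 3 2 3 3 3 4 5 2 2 5 4 3
j=6: A[6]=5 > 3 → no swap
j=7: A[7]=2 ≤ 3 → i=5, swap A[5],A[7] → 3 2 3 3 3 2 5 4 2 5 4 3
j=8: A[8]=2 ≤ 3 → i=6, swap A[6],A[8] → 3 2 3 3 3 2 2 4 5 5 4 3
j=9: A[9]=5 > 3 → no swap
j=10: A[10]=4 > 3 → no swap
final swap A[7],A[11] → 3 2 3 3 3 2 2 3 5 5 4 4; return 7

3 2 3 3 3 2 2 3 5 5 4 4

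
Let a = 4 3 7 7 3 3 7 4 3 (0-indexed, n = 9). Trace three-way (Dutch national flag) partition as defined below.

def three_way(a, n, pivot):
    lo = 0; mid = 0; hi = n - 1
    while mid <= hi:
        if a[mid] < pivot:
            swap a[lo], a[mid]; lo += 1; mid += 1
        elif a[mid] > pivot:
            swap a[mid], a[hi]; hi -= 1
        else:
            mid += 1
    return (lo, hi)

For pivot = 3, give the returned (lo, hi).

(0, 3)

pivot = 3; lo=0, mid=0, hi=8
a[mid]=4>3: swap a[0],a[8]; hi=7 → 3 3 7 7 3 3 7 4 4
a[mid]=3=3: mid=1
a[mid]=3=3: mid=2
a[mid]=7>3: swap a[2],a[7]; hi=6 → 3 3 4 7 3 3 7 7 4
a[mid]=4>3: swap a[2],a[6]; hi=5 → 3 3 7 7 3 3 4 7 4
a[mid]=7>3: swap a[2],a[5]; hi=4 → 3 3 3 7 3 7 4 7 4
a[mid]=3=3: mid=3
a[mid]=7>3: swap a[3],a[4]; hi=3 → 3 3 3 3 7 7 4 7 4
a[mid]=3=3: mid=4
end: lo=0, hi=3; a = 3 3 3 3 7 7 4 7 4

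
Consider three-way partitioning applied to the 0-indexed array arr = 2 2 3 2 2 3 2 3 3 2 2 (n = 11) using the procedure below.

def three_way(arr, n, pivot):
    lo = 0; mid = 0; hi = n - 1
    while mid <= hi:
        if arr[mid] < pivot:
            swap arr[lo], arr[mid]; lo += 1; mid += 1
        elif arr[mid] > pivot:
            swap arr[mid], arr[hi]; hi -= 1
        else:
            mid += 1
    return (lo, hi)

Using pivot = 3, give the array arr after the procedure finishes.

pivot = 3; lo=0, mid=0, hi=10
arr[mid]=2<3: swap arr[0],arr[0]; lo=1,mid=1 → 2 2 3 2 2 3 2 3 3 2 2
arr[mid]=2<3: swap arr[1],arr[1]; lo=2,mid=2 → 2 2 3 2 2 3 2 3 3 2 2
arr[mid]=3=3: mid=3
arr[mid]=2<3: swap arr[2],arr[3]; lo=3,mid=4 → 2 2 2 3 2 3 2 3 3 2 2
arr[mid]=2<3: swap arr[3],arr[4]; lo=4,mid=5 → 2 2 2 2 3 3 2 3 3 2 2
arr[mid]=3=3: mid=6
arr[mid]=2<3: swap arr[4],arr[6]; lo=5,mid=7 → 2 2 2 2 2 3 3 3 3 2 2
arr[mid]=3=3: mid=8
arr[mid]=3=3: mid=9
arr[mid]=2<3: swap arr[5],arr[9]; lo=6,mid=10 → 2 2 2 2 2 2 3 3 3 3 2
arr[mid]=2<3: swap arr[6],arr[10]; lo=7,mid=11 → 2 2 2 2 2 2 2 3 3 3 3
end: lo=7, hi=10; arr = 2 2 2 2 2 2 2 3 3 3 3

2 2 2 2 2 2 2 3 3 3 3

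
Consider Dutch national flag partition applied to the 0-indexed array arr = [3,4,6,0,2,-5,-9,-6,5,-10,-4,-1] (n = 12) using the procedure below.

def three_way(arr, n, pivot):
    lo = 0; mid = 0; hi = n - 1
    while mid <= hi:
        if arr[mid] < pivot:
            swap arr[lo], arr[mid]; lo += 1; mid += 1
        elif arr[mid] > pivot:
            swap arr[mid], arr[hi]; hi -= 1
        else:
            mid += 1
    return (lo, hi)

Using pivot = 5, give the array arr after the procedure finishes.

pivot = 5; lo=0, mid=0, hi=11
arr[mid]=3<5: swap arr[0],arr[0]; lo=1,mid=1 → [3,4,6,0,2,-5,-9,-6,5,-10,-4,-1]
arr[mid]=4<5: swap arr[1],arr[1]; lo=2,mid=2 → [3,4,6,0,2,-5,-9,-6,5,-10,-4,-1]
arr[mid]=6>5: swap arr[2],arr[11]; hi=10 → [3,4,-1,0,2,-5,-9,-6,5,-10,-4,6]
arr[mid]=-1<5: swap arr[2],arr[2]; lo=3,mid=3 → [3,4,-1,0,2,-5,-9,-6,5,-10,-4,6]
arr[mid]=0<5: swap arr[3],arr[3]; lo=4,mid=4 → [3,4,-1,0,2,-5,-9,-6,5,-10,-4,6]
arr[mid]=2<5: swap arr[4],arr[4]; lo=5,mid=5 → [3,4,-1,0,2,-5,-9,-6,5,-10,-4,6]
arr[mid]=-5<5: swap arr[5],arr[5]; lo=6,mid=6 → [3,4,-1,0,2,-5,-9,-6,5,-10,-4,6]
arr[mid]=-9<5: swap arr[6],arr[6]; lo=7,mid=7 → [3,4,-1,0,2,-5,-9,-6,5,-10,-4,6]
arr[mid]=-6<5: swap arr[7],arr[7]; lo=8,mid=8 → [3,4,-1,0,2,-5,-9,-6,5,-10,-4,6]
arr[mid]=5=5: mid=9
arr[mid]=-10<5: swap arr[8],arr[9]; lo=9,mid=10 → [3,4,-1,0,2,-5,-9,-6,-10,5,-4,6]
arr[mid]=-4<5: swap arr[9],arr[10]; lo=10,mid=11 → [3,4,-1,0,2,-5,-9,-6,-10,-4,5,6]
end: lo=10, hi=10; arr = [3,4,-1,0,2,-5,-9,-6,-10,-4,5,6]

[3,4,-1,0,2,-5,-9,-6,-10,-4,5,6]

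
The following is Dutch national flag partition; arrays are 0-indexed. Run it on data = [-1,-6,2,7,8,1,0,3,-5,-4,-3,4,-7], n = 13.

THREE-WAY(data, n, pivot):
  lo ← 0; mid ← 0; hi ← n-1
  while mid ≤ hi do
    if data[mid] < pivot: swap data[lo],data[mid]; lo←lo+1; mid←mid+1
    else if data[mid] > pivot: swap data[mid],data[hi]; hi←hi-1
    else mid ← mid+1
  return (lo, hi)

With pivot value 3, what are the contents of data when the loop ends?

pivot = 3; lo=0, mid=0, hi=12
data[mid]=-1<3: swap data[0],data[0]; lo=1,mid=1 → [-1,-6,2,7,8,1,0,3,-5,-4,-3,4,-7]
data[mid]=-6<3: swap data[1],data[1]; lo=2,mid=2 → [-1,-6,2,7,8,1,0,3,-5,-4,-3,4,-7]
data[mid]=2<3: swap data[2],data[2]; lo=3,mid=3 → [-1,-6,2,7,8,1,0,3,-5,-4,-3,4,-7]
data[mid]=7>3: swap data[3],data[12]; hi=11 → [-1,-6,2,-7,8,1,0,3,-5,-4,-3,4,7]
data[mid]=-7<3: swap data[3],data[3]; lo=4,mid=4 → [-1,-6,2,-7,8,1,0,3,-5,-4,-3,4,7]
data[mid]=8>3: swap data[4],data[11]; hi=10 → [-1,-6,2,-7,4,1,0,3,-5,-4,-3,8,7]
data[mid]=4>3: swap data[4],data[10]; hi=9 → [-1,-6,2,-7,-3,1,0,3,-5,-4,4,8,7]
data[mid]=-3<3: swap data[4],data[4]; lo=5,mid=5 → [-1,-6,2,-7,-3,1,0,3,-5,-4,4,8,7]
data[mid]=1<3: swap data[5],data[5]; lo=6,mid=6 → [-1,-6,2,-7,-3,1,0,3,-5,-4,4,8,7]
data[mid]=0<3: swap data[6],data[6]; lo=7,mid=7 → [-1,-6,2,-7,-3,1,0,3,-5,-4,4,8,7]
data[mid]=3=3: mid=8
data[mid]=-5<3: swap data[7],data[8]; lo=8,mid=9 → [-1,-6,2,-7,-3,1,0,-5,3,-4,4,8,7]
data[mid]=-4<3: swap data[8],data[9]; lo=9,mid=10 → [-1,-6,2,-7,-3,1,0,-5,-4,3,4,8,7]
end: lo=9, hi=9; data = [-1,-6,2,-7,-3,1,0,-5,-4,3,4,8,7]

[-1,-6,2,-7,-3,1,0,-5,-4,3,4,8,7]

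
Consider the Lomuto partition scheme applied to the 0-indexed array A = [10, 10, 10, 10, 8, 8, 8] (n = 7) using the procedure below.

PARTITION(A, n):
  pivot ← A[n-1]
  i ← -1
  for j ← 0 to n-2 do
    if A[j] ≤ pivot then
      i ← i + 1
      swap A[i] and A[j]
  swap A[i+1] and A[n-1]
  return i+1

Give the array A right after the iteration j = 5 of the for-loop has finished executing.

[8, 8, 10, 10, 10, 10, 8]

pivot = A[6] = 8; i = -1
j=0: A[0]=10 > 8 → no swap
j=1: A[1]=10 > 8 → no swap
j=2: A[2]=10 > 8 → no swap
j=3: A[3]=10 > 8 → no swap
j=4: A[4]=8 ≤ 8 → i=0, swap A[0],A[4] → [8, 10, 10, 10, 10, 8, 8]
j=5: A[5]=8 ≤ 8 → i=1, swap A[1],A[5] → [8, 8, 10, 10, 10, 10, 8]
(after j=5) A = [8, 8, 10, 10, 10, 10, 8]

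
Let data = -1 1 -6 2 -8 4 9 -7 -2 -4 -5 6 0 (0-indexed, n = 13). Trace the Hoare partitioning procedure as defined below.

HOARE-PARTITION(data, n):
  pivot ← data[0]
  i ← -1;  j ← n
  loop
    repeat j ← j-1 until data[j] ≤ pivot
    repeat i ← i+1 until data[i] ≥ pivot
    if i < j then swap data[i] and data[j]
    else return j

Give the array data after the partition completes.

pivot = data[0] = -1; i = -1, j = 13
j→10 (data[10]=-5≤-1), i→0 (data[0]=-1≥-1); i<j, swap → -5 1 -6 2 -8 4 9 -7 -2 -4 -1 6 0
j→9 (data[9]=-4≤-1), i→1 (data[1]=1≥-1); i<j, swap → -5 -4 -6 2 -8 4 9 -7 -2 1 -1 6 0
j→8 (data[8]=-2≤-1), i→3 (data[3]=2≥-1); i<j, swap → -5 -4 -6 -2 -8 4 9 -7 2 1 -1 6 0
j→7 (data[7]=-7≤-1), i→5 (data[5]=4≥-1); i<j, swap → -5 -4 -6 -2 -8 -7 9 4 2 1 -1 6 0
j→5, i→6; i≥j, return j=5. data = -5 -4 -6 -2 -8 -7 9 4 2 1 -1 6 0

-5 -4 -6 -2 -8 -7 9 4 2 1 -1 6 0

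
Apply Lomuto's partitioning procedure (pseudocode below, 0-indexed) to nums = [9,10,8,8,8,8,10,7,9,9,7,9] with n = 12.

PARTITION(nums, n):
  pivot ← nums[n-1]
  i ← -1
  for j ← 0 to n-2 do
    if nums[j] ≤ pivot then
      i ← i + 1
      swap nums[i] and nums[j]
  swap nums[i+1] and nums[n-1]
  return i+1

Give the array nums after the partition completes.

pivot = nums[11] = 9; i = -1
j=0: nums[0]=9 ≤ 9 → i=0, swap nums[0],nums[0] (no change) → [9,10,8,8,8,8,10,7,9,9,7,9]
j=1: nums[1]=10 > 9 → no swap
j=2: nums[2]=8 ≤ 9 → i=1, swap nums[1],nums[2] → [9,8,10,8,8,8,10,7,9,9,7,9]
j=3: nums[3]=8 ≤ 9 → i=2, swap nums[2],nums[3] → [9,8,8,10,8,8,10,7,9,9,7,9]
j=4: nums[4]=8 ≤ 9 → i=3, swap nums[3],nums[4] → [9,8,8,8,10,8,10,7,9,9,7,9]
j=5: nums[5]=8 ≤ 9 → i=4, swap nums[4],nums[5] → [9,8,8,8,8,10,10,7,9,9,7,9]
j=6: nums[6]=10 > 9 → no swap
j=7: nums[7]=7 ≤ 9 → i=5, swap nums[5],nums[7] → [9,8,8,8,8,7,10,10,9,9,7,9]
j=8: nums[8]=9 ≤ 9 → i=6, swap nums[6],nums[8] → [9,8,8,8,8,7,9,10,10,9,7,9]
j=9: nums[9]=9 ≤ 9 → i=7, swap nums[7],nums[9] → [9,8,8,8,8,7,9,9,10,10,7,9]
j=10: nums[10]=7 ≤ 9 → i=8, swap nums[8],nums[10] → [9,8,8,8,8,7,9,9,7,10,10,9]
final swap nums[9],nums[11] → [9,8,8,8,8,7,9,9,7,9,10,10]; return 9

[9,8,8,8,8,7,9,9,7,9,10,10]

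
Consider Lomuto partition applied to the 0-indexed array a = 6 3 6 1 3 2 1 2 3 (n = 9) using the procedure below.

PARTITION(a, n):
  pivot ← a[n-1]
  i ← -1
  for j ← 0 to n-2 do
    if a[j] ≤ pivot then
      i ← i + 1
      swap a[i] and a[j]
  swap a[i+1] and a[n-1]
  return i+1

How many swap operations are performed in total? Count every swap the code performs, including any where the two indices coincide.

7

pivot=3, i=-1
j=0: 6>3, skip
j=1: 3≤3, i=0, swap(0,1) ⇒ 3 6 6 1 3 2 1 2 3
j=2: 6>3, skip
j=3: 1≤3, i=1, swap(1,3) ⇒ 3 1 6 6 3 2 1 2 3
j=4: 3≤3, i=2, swap(2,4) ⇒ 3 1 3 6 6 2 1 2 3
j=5: 2≤3, i=3, swap(3,5) ⇒ 3 1 3 2 6 6 1 2 3
j=6: 1≤3, i=4, swap(4,6) ⇒ 3 1 3 2 1 6 6 2 3
j=7: 2≤3, i=5, swap(5,7) ⇒ 3 1 3 2 1 2 6 6 3
swap(6,8) ⇒ 3 1 3 2 1 2 3 6 6; return 6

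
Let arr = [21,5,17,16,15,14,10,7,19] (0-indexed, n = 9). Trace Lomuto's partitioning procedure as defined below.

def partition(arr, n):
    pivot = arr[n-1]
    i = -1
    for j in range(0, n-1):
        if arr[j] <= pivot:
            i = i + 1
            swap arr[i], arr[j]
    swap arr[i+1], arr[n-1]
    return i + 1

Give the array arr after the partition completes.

[5,17,16,15,14,10,7,19,21]

pivot=19, i=-1
j=0: 21>19, skip
j=1: 5≤19, i=0, swap(0,1) ⇒ [5,21,17,16,15,14,10,7,19]
j=2: 17≤19, i=1, swap(1,2) ⇒ [5,17,21,16,15,14,10,7,19]
j=3: 16≤19, i=2, swap(2,3) ⇒ [5,17,16,21,15,14,10,7,19]
j=4: 15≤19, i=3, swap(3,4) ⇒ [5,17,16,15,21,14,10,7,19]
j=5: 14≤19, i=4, swap(4,5) ⇒ [5,17,16,15,14,21,10,7,19]
j=6: 10≤19, i=5, swap(5,6) ⇒ [5,17,16,15,14,10,21,7,19]
j=7: 7≤19, i=6, swap(6,7) ⇒ [5,17,16,15,14,10,7,21,19]
swap(7,8) ⇒ [5,17,16,15,14,10,7,19,21]; return 7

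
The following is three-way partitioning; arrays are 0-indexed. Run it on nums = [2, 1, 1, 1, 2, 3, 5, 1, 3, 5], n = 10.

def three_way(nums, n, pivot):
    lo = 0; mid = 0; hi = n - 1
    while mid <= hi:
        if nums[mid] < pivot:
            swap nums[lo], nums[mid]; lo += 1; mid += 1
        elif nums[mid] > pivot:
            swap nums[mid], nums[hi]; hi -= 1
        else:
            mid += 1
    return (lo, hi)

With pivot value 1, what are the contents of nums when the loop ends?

[1, 1, 1, 1, 3, 5, 2, 3, 5, 2]

lo=0 mid=0 hi=9
2>1: swap(0,9), hi=8 ⇒ [5, 1, 1, 1, 2, 3, 5, 1, 3, 2]
5>1: swap(0,8), hi=7 ⇒ [3, 1, 1, 1, 2, 3, 5, 1, 5, 2]
3>1: swap(0,7), hi=6 ⇒ [1, 1, 1, 1, 2, 3, 5, 3, 5, 2]
1=1: mid=1
1=1: mid=2
1=1: mid=3
1=1: mid=4
2>1: swap(4,6), hi=5 ⇒ [1, 1, 1, 1, 5, 3, 2, 3, 5, 2]
5>1: swap(4,5), hi=4 ⇒ [1, 1, 1, 1, 3, 5, 2, 3, 5, 2]
3>1: swap(4,4), hi=3 ⇒ [1, 1, 1, 1, 3, 5, 2, 3, 5, 2]
done. lo=0 hi=3; nums=[1, 1, 1, 1, 3, 5, 2, 3, 5, 2]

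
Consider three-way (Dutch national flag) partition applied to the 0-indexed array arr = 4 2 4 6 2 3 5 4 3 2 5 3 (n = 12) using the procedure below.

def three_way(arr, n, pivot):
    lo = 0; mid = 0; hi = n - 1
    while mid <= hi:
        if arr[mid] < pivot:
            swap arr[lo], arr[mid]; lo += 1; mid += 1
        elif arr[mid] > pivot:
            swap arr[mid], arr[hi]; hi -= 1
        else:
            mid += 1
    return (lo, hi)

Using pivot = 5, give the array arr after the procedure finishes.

4 2 4 3 2 3 4 3 2 5 5 6

pivot = 5; lo=0, mid=0, hi=11
arr[mid]=4<5: swap arr[0],arr[0]; lo=1,mid=1 → 4 2 4 6 2 3 5 4 3 2 5 3
arr[mid]=2<5: swap arr[1],arr[1]; lo=2,mid=2 → 4 2 4 6 2 3 5 4 3 2 5 3
arr[mid]=4<5: swap arr[2],arr[2]; lo=3,mid=3 → 4 2 4 6 2 3 5 4 3 2 5 3
arr[mid]=6>5: swap arr[3],arr[11]; hi=10 → 4 2 4 3 2 3 5 4 3 2 5 6
arr[mid]=3<5: swap arr[3],arr[3]; lo=4,mid=4 → 4 2 4 3 2 3 5 4 3 2 5 6
arr[mid]=2<5: swap arr[4],arr[4]; lo=5,mid=5 → 4 2 4 3 2 3 5 4 3 2 5 6
arr[mid]=3<5: swap arr[5],arr[5]; lo=6,mid=6 → 4 2 4 3 2 3 5 4 3 2 5 6
arr[mid]=5=5: mid=7
arr[mid]=4<5: swap arr[6],arr[7]; lo=7,mid=8 → 4 2 4 3 2 3 4 5 3 2 5 6
arr[mid]=3<5: swap arr[7],arr[8]; lo=8,mid=9 → 4 2 4 3 2 3 4 3 5 2 5 6
arr[mid]=2<5: swap arr[8],arr[9]; lo=9,mid=10 → 4 2 4 3 2 3 4 3 2 5 5 6
arr[mid]=5=5: mid=11
end: lo=9, hi=10; arr = 4 2 4 3 2 3 4 3 2 5 5 6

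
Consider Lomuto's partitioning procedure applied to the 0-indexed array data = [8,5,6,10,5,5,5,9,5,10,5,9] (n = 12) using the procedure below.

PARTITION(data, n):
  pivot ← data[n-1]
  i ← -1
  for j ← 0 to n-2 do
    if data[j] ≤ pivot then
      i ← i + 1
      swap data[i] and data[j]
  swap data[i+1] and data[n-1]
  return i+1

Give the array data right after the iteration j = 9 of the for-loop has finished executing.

pivot = data[11] = 9; i = -1
j=0: data[0]=8 ≤ 9 → i=0, swap data[0],data[0] (no change) → [8,5,6,10,5,5,5,9,5,10,5,9]
j=1: data[1]=5 ≤ 9 → i=1, swap data[1],data[1] (no change) → [8,5,6,10,5,5,5,9,5,10,5,9]
j=2: data[2]=6 ≤ 9 → i=2, swap data[2],data[2] (no change) → [8,5,6,10,5,5,5,9,5,10,5,9]
j=3: data[3]=10 > 9 → no swap
j=4: data[4]=5 ≤ 9 → i=3, swap data[3],data[4] → [8,5,6,5,10,5,5,9,5,10,5,9]
j=5: data[5]=5 ≤ 9 → i=4, swap data[4],data[5] → [8,5,6,5,5,10,5,9,5,10,5,9]
j=6: data[6]=5 ≤ 9 → i=5, swap data[5],data[6] → [8,5,6,5,5,5,10,9,5,10,5,9]
j=7: data[7]=9 ≤ 9 → i=6, swap data[6],data[7] → [8,5,6,5,5,5,9,10,5,10,5,9]
j=8: data[8]=5 ≤ 9 → i=7, swap data[7],data[8] → [8,5,6,5,5,5,9,5,10,10,5,9]
j=9: data[9]=10 > 9 → no swap
(after j=9) data = [8,5,6,5,5,5,9,5,10,10,5,9]

[8,5,6,5,5,5,9,5,10,10,5,9]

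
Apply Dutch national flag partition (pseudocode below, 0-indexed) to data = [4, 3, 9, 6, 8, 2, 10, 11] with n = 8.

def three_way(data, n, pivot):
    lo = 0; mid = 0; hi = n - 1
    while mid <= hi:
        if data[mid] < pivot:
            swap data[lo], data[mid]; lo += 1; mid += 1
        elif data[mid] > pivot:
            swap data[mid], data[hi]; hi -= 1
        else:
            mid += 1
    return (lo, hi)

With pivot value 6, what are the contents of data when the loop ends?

[4, 3, 2, 6, 8, 10, 11, 9]

lo=0 mid=0 hi=7
4<6: swap(0,0), lo=1 mid=1 ⇒ [4, 3, 9, 6, 8, 2, 10, 11]
3<6: swap(1,1), lo=2 mid=2 ⇒ [4, 3, 9, 6, 8, 2, 10, 11]
9>6: swap(2,7), hi=6 ⇒ [4, 3, 11, 6, 8, 2, 10, 9]
11>6: swap(2,6), hi=5 ⇒ [4, 3, 10, 6, 8, 2, 11, 9]
10>6: swap(2,5), hi=4 ⇒ [4, 3, 2, 6, 8, 10, 11, 9]
2<6: swap(2,2), lo=3 mid=3 ⇒ [4, 3, 2, 6, 8, 10, 11, 9]
6=6: mid=4
8>6: swap(4,4), hi=3 ⇒ [4, 3, 2, 6, 8, 10, 11, 9]
done. lo=3 hi=3; data=[4, 3, 2, 6, 8, 10, 11, 9]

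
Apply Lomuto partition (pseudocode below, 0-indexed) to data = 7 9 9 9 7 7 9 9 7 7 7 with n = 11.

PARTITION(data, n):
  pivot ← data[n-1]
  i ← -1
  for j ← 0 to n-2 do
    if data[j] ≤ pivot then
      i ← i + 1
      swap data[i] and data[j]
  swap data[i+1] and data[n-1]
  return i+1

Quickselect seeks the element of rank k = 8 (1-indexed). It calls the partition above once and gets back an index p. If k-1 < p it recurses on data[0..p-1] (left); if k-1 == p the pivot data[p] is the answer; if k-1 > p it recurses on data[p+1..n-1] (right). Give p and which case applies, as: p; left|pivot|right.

pivot = data[10] = 7; i = -1
j=0: data[0]=7 ≤ 7 → i=0, swap data[0],data[0] (no change) → 7 9 9 9 7 7 9 9 7 7 7
j=1: data[1]=9 > 7 → no swap
j=2: data[2]=9 > 7 → no swap
j=3: data[3]=9 > 7 → no swap
j=4: data[4]=7 ≤ 7 → i=1, swap data[1],data[4] → 7 7 9 9 9 7 9 9 7 7 7
j=5: data[5]=7 ≤ 7 → i=2, swap data[2],data[5] → 7 7 7 9 9 9 9 9 7 7 7
j=6: data[6]=9 > 7 → no swap
j=7: data[7]=9 > 7 → no swap
j=8: data[8]=7 ≤ 7 → i=3, swap data[3],data[8] → 7 7 7 7 9 9 9 9 9 7 7
j=9: data[9]=7 ≤ 7 → i=4, swap data[4],data[9] → 7 7 7 7 7 9 9 9 9 9 7
final swap data[5],data[10] → 7 7 7 7 7 7 9 9 9 9 9; return 5
p = 5; k-1 = 7 > 5 ⇒ right

5; right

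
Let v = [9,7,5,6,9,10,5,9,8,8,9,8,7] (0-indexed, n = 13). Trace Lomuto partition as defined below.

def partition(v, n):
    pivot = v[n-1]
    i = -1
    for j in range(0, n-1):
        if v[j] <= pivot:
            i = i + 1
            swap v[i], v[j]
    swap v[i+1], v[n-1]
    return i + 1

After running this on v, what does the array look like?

[7,5,6,5,7,10,9,9,8,8,9,8,9]

pivot=7, i=-1
j=0: 9>7, skip
j=1: 7≤7, i=0, swap(0,1) ⇒ [7,9,5,6,9,10,5,9,8,8,9,8,7]
j=2: 5≤7, i=1, swap(1,2) ⇒ [7,5,9,6,9,10,5,9,8,8,9,8,7]
j=3: 6≤7, i=2, swap(2,3) ⇒ [7,5,6,9,9,10,5,9,8,8,9,8,7]
j=4: 9>7, skip
j=5: 10>7, skip
j=6: 5≤7, i=3, swap(3,6) ⇒ [7,5,6,5,9,10,9,9,8,8,9,8,7]
j=7: 9>7, skip
j=8: 8>7, skip
j=9: 8>7, skip
j=10: 9>7, skip
j=11: 8>7, skip
swap(4,12) ⇒ [7,5,6,5,7,10,9,9,8,8,9,8,9]; return 4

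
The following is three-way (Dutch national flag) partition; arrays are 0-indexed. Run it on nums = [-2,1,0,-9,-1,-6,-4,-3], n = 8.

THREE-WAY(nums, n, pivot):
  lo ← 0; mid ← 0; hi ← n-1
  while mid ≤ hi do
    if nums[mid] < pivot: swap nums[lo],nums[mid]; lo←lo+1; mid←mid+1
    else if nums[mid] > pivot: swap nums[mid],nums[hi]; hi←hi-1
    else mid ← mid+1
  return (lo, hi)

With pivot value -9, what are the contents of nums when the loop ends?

pivot = -9; lo=0, mid=0, hi=7
nums[mid]=-2>-9: swap nums[0],nums[7]; hi=6 → [-3,1,0,-9,-1,-6,-4,-2]
nums[mid]=-3>-9: swap nums[0],nums[6]; hi=5 → [-4,1,0,-9,-1,-6,-3,-2]
nums[mid]=-4>-9: swap nums[0],nums[5]; hi=4 → [-6,1,0,-9,-1,-4,-3,-2]
nums[mid]=-6>-9: swap nums[0],nums[4]; hi=3 → [-1,1,0,-9,-6,-4,-3,-2]
nums[mid]=-1>-9: swap nums[0],nums[3]; hi=2 → [-9,1,0,-1,-6,-4,-3,-2]
nums[mid]=-9=-9: mid=1
nums[mid]=1>-9: swap nums[1],nums[2]; hi=1 → [-9,0,1,-1,-6,-4,-3,-2]
nums[mid]=0>-9: swap nums[1],nums[1]; hi=0 → [-9,0,1,-1,-6,-4,-3,-2]
end: lo=0, hi=0; nums = [-9,0,1,-1,-6,-4,-3,-2]

[-9,0,1,-1,-6,-4,-3,-2]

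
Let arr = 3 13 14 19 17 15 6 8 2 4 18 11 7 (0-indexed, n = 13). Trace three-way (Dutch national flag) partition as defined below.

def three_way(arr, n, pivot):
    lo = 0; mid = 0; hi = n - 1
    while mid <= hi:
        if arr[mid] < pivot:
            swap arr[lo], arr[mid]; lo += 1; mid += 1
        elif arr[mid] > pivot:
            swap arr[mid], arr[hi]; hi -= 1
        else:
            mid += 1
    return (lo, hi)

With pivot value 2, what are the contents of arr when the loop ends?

2 14 19 17 15 6 8 13 4 18 11 7 3

pivot = 2; lo=0, mid=0, hi=12
arr[mid]=3>2: swap arr[0],arr[12]; hi=11 → 7 13 14 19 17 15 6 8 2 4 18 11 3
arr[mid]=7>2: swap arr[0],arr[11]; hi=10 → 11 13 14 19 17 15 6 8 2 4 18 7 3
arr[mid]=11>2: swap arr[0],arr[10]; hi=9 → 18 13 14 19 17 15 6 8 2 4 11 7 3
arr[mid]=18>2: swap arr[0],arr[9]; hi=8 → 4 13 14 19 17 15 6 8 2 18 11 7 3
arr[mid]=4>2: swap arr[0],arr[8]; hi=7 → 2 13 14 19 17 15 6 8 4 18 11 7 3
arr[mid]=2=2: mid=1
arr[mid]=13>2: swap arr[1],arr[7]; hi=6 → 2 8 14 19 17 15 6 13 4 18 11 7 3
arr[mid]=8>2: swap arr[1],arr[6]; hi=5 → 2 6 14 19 17 15 8 13 4 18 11 7 3
arr[mid]=6>2: swap arr[1],arr[5]; hi=4 → 2 15 14 19 17 6 8 13 4 18 11 7 3
arr[mid]=15>2: swap arr[1],arr[4]; hi=3 → 2 17 14 19 15 6 8 13 4 18 11 7 3
arr[mid]=17>2: swap arr[1],arr[3]; hi=2 → 2 19 14 17 15 6 8 13 4 18 11 7 3
arr[mid]=19>2: swap arr[1],arr[2]; hi=1 → 2 14 19 17 15 6 8 13 4 18 11 7 3
arr[mid]=14>2: swap arr[1],arr[1]; hi=0 → 2 14 19 17 15 6 8 13 4 18 11 7 3
end: lo=0, hi=0; arr = 2 14 19 17 15 6 8 13 4 18 11 7 3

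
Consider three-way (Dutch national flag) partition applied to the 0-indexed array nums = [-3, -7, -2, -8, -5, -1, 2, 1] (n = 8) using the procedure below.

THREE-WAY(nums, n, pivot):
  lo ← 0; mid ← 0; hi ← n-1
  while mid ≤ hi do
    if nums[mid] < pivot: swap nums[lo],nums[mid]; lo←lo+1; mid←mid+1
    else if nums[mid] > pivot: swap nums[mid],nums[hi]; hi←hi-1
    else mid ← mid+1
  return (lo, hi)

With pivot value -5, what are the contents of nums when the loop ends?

pivot = -5; lo=0, mid=0, hi=7
nums[mid]=-3>-5: swap nums[0],nums[7]; hi=6 → [1, -7, -2, -8, -5, -1, 2, -3]
nums[mid]=1>-5: swap nums[0],nums[6]; hi=5 → [2, -7, -2, -8, -5, -1, 1, -3]
nums[mid]=2>-5: swap nums[0],nums[5]; hi=4 → [-1, -7, -2, -8, -5, 2, 1, -3]
nums[mid]=-1>-5: swap nums[0],nums[4]; hi=3 → [-5, -7, -2, -8, -1, 2, 1, -3]
nums[mid]=-5=-5: mid=1
nums[mid]=-7<-5: swap nums[0],nums[1]; lo=1,mid=2 → [-7, -5, -2, -8, -1, 2, 1, -3]
nums[mid]=-2>-5: swap nums[2],nums[3]; hi=2 → [-7, -5, -8, -2, -1, 2, 1, -3]
nums[mid]=-8<-5: swap nums[1],nums[2]; lo=2,mid=3 → [-7, -8, -5, -2, -1, 2, 1, -3]
end: lo=2, hi=2; nums = [-7, -8, -5, -2, -1, 2, 1, -3]

[-7, -8, -5, -2, -1, 2, 1, -3]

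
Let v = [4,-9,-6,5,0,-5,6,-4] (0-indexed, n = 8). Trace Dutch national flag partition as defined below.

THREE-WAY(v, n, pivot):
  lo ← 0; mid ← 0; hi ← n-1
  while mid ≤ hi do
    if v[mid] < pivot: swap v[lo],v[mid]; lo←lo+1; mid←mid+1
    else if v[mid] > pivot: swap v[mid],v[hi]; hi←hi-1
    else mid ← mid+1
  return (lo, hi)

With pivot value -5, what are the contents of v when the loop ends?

pivot = -5; lo=0, mid=0, hi=7
v[mid]=4>-5: swap v[0],v[7]; hi=6 → [-4,-9,-6,5,0,-5,6,4]
v[mid]=-4>-5: swap v[0],v[6]; hi=5 → [6,-9,-6,5,0,-5,-4,4]
v[mid]=6>-5: swap v[0],v[5]; hi=4 → [-5,-9,-6,5,0,6,-4,4]
v[mid]=-5=-5: mid=1
v[mid]=-9<-5: swap v[0],v[1]; lo=1,mid=2 → [-9,-5,-6,5,0,6,-4,4]
v[mid]=-6<-5: swap v[1],v[2]; lo=2,mid=3 → [-9,-6,-5,5,0,6,-4,4]
v[mid]=5>-5: swap v[3],v[4]; hi=3 → [-9,-6,-5,0,5,6,-4,4]
v[mid]=0>-5: swap v[3],v[3]; hi=2 → [-9,-6,-5,0,5,6,-4,4]
end: lo=2, hi=2; v = [-9,-6,-5,0,5,6,-4,4]

[-9,-6,-5,0,5,6,-4,4]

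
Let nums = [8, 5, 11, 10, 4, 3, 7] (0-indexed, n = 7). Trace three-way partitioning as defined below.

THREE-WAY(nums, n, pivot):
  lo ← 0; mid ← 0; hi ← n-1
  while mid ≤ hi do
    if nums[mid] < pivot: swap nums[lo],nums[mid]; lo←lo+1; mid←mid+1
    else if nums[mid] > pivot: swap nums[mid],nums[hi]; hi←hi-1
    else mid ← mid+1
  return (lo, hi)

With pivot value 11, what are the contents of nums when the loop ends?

lo=0 mid=0 hi=6
8<11: swap(0,0), lo=1 mid=1 ⇒ [8, 5, 11, 10, 4, 3, 7]
5<11: swap(1,1), lo=2 mid=2 ⇒ [8, 5, 11, 10, 4, 3, 7]
11=11: mid=3
10<11: swap(2,3), lo=3 mid=4 ⇒ [8, 5, 10, 11, 4, 3, 7]
4<11: swap(3,4), lo=4 mid=5 ⇒ [8, 5, 10, 4, 11, 3, 7]
3<11: swap(4,5), lo=5 mid=6 ⇒ [8, 5, 10, 4, 3, 11, 7]
7<11: swap(5,6), lo=6 mid=7 ⇒ [8, 5, 10, 4, 3, 7, 11]
done. lo=6 hi=6; nums=[8, 5, 10, 4, 3, 7, 11]

[8, 5, 10, 4, 3, 7, 11]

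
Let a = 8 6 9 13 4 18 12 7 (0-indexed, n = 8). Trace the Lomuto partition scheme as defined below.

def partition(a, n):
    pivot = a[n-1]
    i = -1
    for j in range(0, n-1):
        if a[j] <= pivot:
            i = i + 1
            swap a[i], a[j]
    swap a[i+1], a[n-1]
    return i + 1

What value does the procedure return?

2

pivot=7, i=-1
j=0: 8>7, skip
j=1: 6≤7, i=0, swap(0,1) ⇒ 6 8 9 13 4 18 12 7
j=2: 9>7, skip
j=3: 13>7, skip
j=4: 4≤7, i=1, swap(1,4) ⇒ 6 4 9 13 8 18 12 7
j=5: 18>7, skip
j=6: 12>7, skip
swap(2,7) ⇒ 6 4 7 13 8 18 12 9; return 2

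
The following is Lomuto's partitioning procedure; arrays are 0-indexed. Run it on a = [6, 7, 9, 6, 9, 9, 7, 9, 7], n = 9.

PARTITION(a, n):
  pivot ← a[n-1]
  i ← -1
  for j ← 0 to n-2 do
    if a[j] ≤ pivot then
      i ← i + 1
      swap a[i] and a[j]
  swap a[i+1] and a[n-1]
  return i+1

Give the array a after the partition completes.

pivot=7, i=-1
j=0: 6≤7, i=0, swap(0,0) ⇒ [6, 7, 9, 6, 9, 9, 7, 9, 7]
j=1: 7≤7, i=1, swap(1,1) ⇒ [6, 7, 9, 6, 9, 9, 7, 9, 7]
j=2: 9>7, skip
j=3: 6≤7, i=2, swap(2,3) ⇒ [6, 7, 6, 9, 9, 9, 7, 9, 7]
j=4: 9>7, skip
j=5: 9>7, skip
j=6: 7≤7, i=3, swap(3,6) ⇒ [6, 7, 6, 7, 9, 9, 9, 9, 7]
j=7: 9>7, skip
swap(4,8) ⇒ [6, 7, 6, 7, 7, 9, 9, 9, 9]; return 4

[6, 7, 6, 7, 7, 9, 9, 9, 9]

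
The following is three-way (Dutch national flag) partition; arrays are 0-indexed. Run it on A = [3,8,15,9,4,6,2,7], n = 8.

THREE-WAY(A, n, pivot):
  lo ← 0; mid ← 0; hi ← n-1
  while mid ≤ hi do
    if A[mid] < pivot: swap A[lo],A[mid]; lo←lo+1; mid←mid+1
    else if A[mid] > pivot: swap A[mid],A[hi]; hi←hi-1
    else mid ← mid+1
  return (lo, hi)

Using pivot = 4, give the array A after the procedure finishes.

[3,2,4,9,6,15,7,8]

pivot = 4; lo=0, mid=0, hi=7
A[mid]=3<4: swap A[0],A[0]; lo=1,mid=1 → [3,8,15,9,4,6,2,7]
A[mid]=8>4: swap A[1],A[7]; hi=6 → [3,7,15,9,4,6,2,8]
A[mid]=7>4: swap A[1],A[6]; hi=5 → [3,2,15,9,4,6,7,8]
A[mid]=2<4: swap A[1],A[1]; lo=2,mid=2 → [3,2,15,9,4,6,7,8]
A[mid]=15>4: swap A[2],A[5]; hi=4 → [3,2,6,9,4,15,7,8]
A[mid]=6>4: swap A[2],A[4]; hi=3 → [3,2,4,9,6,15,7,8]
A[mid]=4=4: mid=3
A[mid]=9>4: swap A[3],A[3]; hi=2 → [3,2,4,9,6,15,7,8]
end: lo=2, hi=2; A = [3,2,4,9,6,15,7,8]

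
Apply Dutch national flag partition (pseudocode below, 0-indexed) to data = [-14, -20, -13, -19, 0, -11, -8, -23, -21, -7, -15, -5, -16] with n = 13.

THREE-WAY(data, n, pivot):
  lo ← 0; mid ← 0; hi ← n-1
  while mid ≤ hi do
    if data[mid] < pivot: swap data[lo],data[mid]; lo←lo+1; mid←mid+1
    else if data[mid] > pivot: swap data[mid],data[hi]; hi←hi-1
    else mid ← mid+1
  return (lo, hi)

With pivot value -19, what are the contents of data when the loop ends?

[-21, -20, -23, -19, -11, -8, 0, -13, -7, -15, -5, -16, -14]

lo=0 mid=0 hi=12
-14>-19: swap(0,12), hi=11 ⇒ [-16, -20, -13, -19, 0, -11, -8, -23, -21, -7, -15, -5, -14]
-16>-19: swap(0,11), hi=10 ⇒ [-5, -20, -13, -19, 0, -11, -8, -23, -21, -7, -15, -16, -14]
-5>-19: swap(0,10), hi=9 ⇒ [-15, -20, -13, -19, 0, -11, -8, -23, -21, -7, -5, -16, -14]
-15>-19: swap(0,9), hi=8 ⇒ [-7, -20, -13, -19, 0, -11, -8, -23, -21, -15, -5, -16, -14]
-7>-19: swap(0,8), hi=7 ⇒ [-21, -20, -13, -19, 0, -11, -8, -23, -7, -15, -5, -16, -14]
-21<-19: swap(0,0), lo=1 mid=1 ⇒ [-21, -20, -13, -19, 0, -11, -8, -23, -7, -15, -5, -16, -14]
-20<-19: swap(1,1), lo=2 mid=2 ⇒ [-21, -20, -13, -19, 0, -11, -8, -23, -7, -15, -5, -16, -14]
-13>-19: swap(2,7), hi=6 ⇒ [-21, -20, -23, -19, 0, -11, -8, -13, -7, -15, -5, -16, -14]
-23<-19: swap(2,2), lo=3 mid=3 ⇒ [-21, -20, -23, -19, 0, -11, -8, -13, -7, -15, -5, -16, -14]
-19=-19: mid=4
0>-19: swap(4,6), hi=5 ⇒ [-21, -20, -23, -19, -8, -11, 0, -13, -7, -15, -5, -16, -14]
-8>-19: swap(4,5), hi=4 ⇒ [-21, -20, -23, -19, -11, -8, 0, -13, -7, -15, -5, -16, -14]
-11>-19: swap(4,4), hi=3 ⇒ [-21, -20, -23, -19, -11, -8, 0, -13, -7, -15, -5, -16, -14]
done. lo=3 hi=3; data=[-21, -20, -23, -19, -11, -8, 0, -13, -7, -15, -5, -16, -14]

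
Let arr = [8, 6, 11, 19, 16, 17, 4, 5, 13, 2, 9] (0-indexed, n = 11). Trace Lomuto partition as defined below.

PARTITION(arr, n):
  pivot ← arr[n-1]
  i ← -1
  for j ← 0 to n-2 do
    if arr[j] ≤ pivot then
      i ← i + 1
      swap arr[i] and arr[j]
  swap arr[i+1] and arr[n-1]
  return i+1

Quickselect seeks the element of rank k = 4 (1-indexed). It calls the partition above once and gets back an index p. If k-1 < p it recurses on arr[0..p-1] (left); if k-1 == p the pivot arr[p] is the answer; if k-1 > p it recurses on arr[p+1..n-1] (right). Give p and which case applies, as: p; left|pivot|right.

pivot=9, i=-1
j=0: 8≤9, i=0, swap(0,0) ⇒ [8, 6, 11, 19, 16, 17, 4, 5, 13, 2, 9]
j=1: 6≤9, i=1, swap(1,1) ⇒ [8, 6, 11, 19, 16, 17, 4, 5, 13, 2, 9]
j=2: 11>9, skip
j=3: 19>9, skip
j=4: 16>9, skip
j=5: 17>9, skip
j=6: 4≤9, i=2, swap(2,6) ⇒ [8, 6, 4, 19, 16, 17, 11, 5, 13, 2, 9]
j=7: 5≤9, i=3, swap(3,7) ⇒ [8, 6, 4, 5, 16, 17, 11, 19, 13, 2, 9]
j=8: 13>9, skip
j=9: 2≤9, i=4, swap(4,9) ⇒ [8, 6, 4, 5, 2, 17, 11, 19, 13, 16, 9]
swap(5,10) ⇒ [8, 6, 4, 5, 2, 9, 11, 19, 13, 16, 17]; return 5
p = 5; k-1 = 3 < 5 ⇒ left

5; left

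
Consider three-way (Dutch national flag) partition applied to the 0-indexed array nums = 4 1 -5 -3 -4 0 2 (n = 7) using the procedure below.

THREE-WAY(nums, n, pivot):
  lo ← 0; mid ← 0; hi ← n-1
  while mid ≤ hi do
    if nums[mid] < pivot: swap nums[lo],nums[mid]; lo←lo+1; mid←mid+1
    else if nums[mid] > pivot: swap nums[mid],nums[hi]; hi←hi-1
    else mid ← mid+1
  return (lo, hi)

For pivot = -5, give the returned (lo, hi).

pivot = -5; lo=0, mid=0, hi=6
nums[mid]=4>-5: swap nums[0],nums[6]; hi=5 → 2 1 -5 -3 -4 0 4
nums[mid]=2>-5: swap nums[0],nums[5]; hi=4 → 0 1 -5 -3 -4 2 4
nums[mid]=0>-5: swap nums[0],nums[4]; hi=3 → -4 1 -5 -3 0 2 4
nums[mid]=-4>-5: swap nums[0],nums[3]; hi=2 → -3 1 -5 -4 0 2 4
nums[mid]=-3>-5: swap nums[0],nums[2]; hi=1 → -5 1 -3 -4 0 2 4
nums[mid]=-5=-5: mid=1
nums[mid]=1>-5: swap nums[1],nums[1]; hi=0 → -5 1 -3 -4 0 2 4
end: lo=0, hi=0; nums = -5 1 -3 -4 0 2 4

(0, 0)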